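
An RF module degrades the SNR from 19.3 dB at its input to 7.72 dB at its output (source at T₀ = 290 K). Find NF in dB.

11.58 dB

NF (dB) = SNR_in(dB) − SNR_out(dB) when the source is at T₀
NF = 19.3 − 7.72 = 11.58 dB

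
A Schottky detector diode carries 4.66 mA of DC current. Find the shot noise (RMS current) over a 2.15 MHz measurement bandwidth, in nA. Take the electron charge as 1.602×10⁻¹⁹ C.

56.7 nA

I_n = √(2qI·B)
2qI·B = 2 × 1.602×10⁻¹⁹ × 4.66×10⁻³ × 2.15×10⁶ = 3.21×10⁻¹⁵ A²
I_n = √(3.21×10⁻¹⁵) = 5.67×10⁻⁸ A = 56.7 nA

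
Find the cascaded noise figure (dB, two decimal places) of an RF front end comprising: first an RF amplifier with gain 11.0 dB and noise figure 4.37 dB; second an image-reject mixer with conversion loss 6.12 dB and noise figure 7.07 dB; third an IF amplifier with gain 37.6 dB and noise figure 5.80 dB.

5.99 dB

Convert to linear (a loss of L dB is a gain of −L dB): F_i = 10^(NF_i/10), G_i = 10^(G_i,dB/10)
  Stage 1: F_1 = 10^(4.37/10) = 2.735, G_1 = 10^(11.0/10) = 12.59
  Stage 2: F_2 = 10^(7.07/10) = 5.093, G_2 = 10^(−6.12/10) = 0.2443
  Stage 3: F_3 = 10^(5.80/10) = 3.802, G_3 = 10^(37.6/10) = 5754
Friis cascade:
  F = 2.735 + (5.093 − 1)/12.59 + (3.802 − 1)/3.076 = 3.971
NF = 10 log₁₀(3.971) = 5.99 dB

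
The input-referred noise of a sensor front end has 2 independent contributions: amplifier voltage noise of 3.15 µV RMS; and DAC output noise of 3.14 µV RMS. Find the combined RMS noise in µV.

Uncorrelated sources add in power (mean-square): V_tot = √(ΣV_i²)
V_tot = √[(3.15×10⁻⁶)² + (3.14×10⁻⁶)²] = 4.45×10⁻⁶ V = 4.45 µV

4.45 µV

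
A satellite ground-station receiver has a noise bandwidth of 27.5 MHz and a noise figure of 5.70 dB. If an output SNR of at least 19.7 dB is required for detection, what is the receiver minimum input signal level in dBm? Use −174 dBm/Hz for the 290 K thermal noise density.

Sensitivity = −174 + 10 log₁₀(B) + NF + SNR_min
= −174 + 74.39 + 5.70 + 19.7
= −74.21 dBm → −74.2 dBm

−74.2 dBm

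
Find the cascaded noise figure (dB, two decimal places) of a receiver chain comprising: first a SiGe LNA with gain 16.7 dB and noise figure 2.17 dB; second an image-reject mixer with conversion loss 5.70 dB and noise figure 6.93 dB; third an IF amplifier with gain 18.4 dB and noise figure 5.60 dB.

Convert to linear (a loss of L dB is a gain of −L dB): F_i = 10^(NF_i/10), G_i = 10^(G_i,dB/10)
  Stage 1: F_1 = 10^(2.17/10) = 1.648, G_1 = 10^(16.7/10) = 46.77
  Stage 2: F_2 = 10^(6.93/10) = 4.932, G_2 = 10^(−5.70/10) = 0.2692
  Stage 3: F_3 = 10^(5.60/10) = 3.631, G_3 = 10^(18.4/10) = 69.18
Friis cascade:
  F = 1.648 + (4.932 − 1)/46.77 + (3.631 − 1)/12.59 = 1.941
NF = 10 log₁₀(1.941) = 2.88 dB

2.88 dB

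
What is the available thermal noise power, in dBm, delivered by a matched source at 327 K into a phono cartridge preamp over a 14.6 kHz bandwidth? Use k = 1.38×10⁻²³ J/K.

P_n = kTB = 1.38×10⁻²³ × 327 × 1.46×10⁴ = 6.59×10⁻¹⁷ W
In dBm: 10 log₁₀(6.59×10⁻¹⁷ / 10⁻³) = −131.8 dBm

−131.8 dBm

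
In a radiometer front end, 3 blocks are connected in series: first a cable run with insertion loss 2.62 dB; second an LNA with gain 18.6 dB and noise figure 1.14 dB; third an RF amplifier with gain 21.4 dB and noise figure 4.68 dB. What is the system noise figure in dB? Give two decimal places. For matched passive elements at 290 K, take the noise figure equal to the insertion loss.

3.85 dB

Convert to linear (a loss of L dB is a gain of −L dB): F_i = 10^(NF_i/10), G_i = 10^(G_i,dB/10)
  Stage 1: F_1 = 10^(2.62/10) = 1.828, G_1 = 10^(−2.62/10) = 0.5470
  Stage 2: F_2 = 10^(1.14/10) = 1.300, G_2 = 10^(18.6/10) = 72.44
  Stage 3: F_3 = 10^(4.68/10) = 2.938, G_3 = 10^(21.4/10) = 138.0
Friis cascade:
  F = 1.828 + (1.300 − 1)/0.5470 + (2.938 − 1)/39.63 = 2.426
NF = 10 log₁₀(2.426) = 3.85 dB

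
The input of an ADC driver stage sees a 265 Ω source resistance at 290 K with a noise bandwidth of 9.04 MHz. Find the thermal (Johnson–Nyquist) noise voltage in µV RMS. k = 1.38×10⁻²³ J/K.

6.19 µV

V_n = √(4kTRB)
4kTRB = 4 × 1.38×10⁻²³ × 290 × 2.65×10² × 9.04×10⁶ = 3.83×10⁻¹¹ V²
V_n = √(3.83×10⁻¹¹) = 6.19×10⁻⁶ V = 6.19 µV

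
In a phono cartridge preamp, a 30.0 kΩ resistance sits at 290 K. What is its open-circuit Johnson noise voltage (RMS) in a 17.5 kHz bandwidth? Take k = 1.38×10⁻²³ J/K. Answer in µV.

2.90 µV

V_n = √(4kTRB)
4kTRB = 4 × 1.38×10⁻²³ × 290 × 3.00×10⁴ × 1.75×10⁴ = 8.40×10⁻¹² V²
V_n = √(8.40×10⁻¹²) = 2.90×10⁻⁶ V = 2.90 µV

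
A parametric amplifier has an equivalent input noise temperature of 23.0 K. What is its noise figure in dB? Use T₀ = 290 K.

0.331 dB

F = 1 + T_e/T₀ = 1 + 23.0/290 = 1.07931
NF = 10 log₁₀(1.07931) = 0.331 dB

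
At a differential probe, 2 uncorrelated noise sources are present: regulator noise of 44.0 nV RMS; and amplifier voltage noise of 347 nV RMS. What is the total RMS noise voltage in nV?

Uncorrelated sources add in power (mean-square): V_tot = √(ΣV_i²)
V_tot = √[(4.40×10⁻⁸)² + (3.47×10⁻⁷)²] = 3.50×10⁻⁷ V = 350 nV

350 nV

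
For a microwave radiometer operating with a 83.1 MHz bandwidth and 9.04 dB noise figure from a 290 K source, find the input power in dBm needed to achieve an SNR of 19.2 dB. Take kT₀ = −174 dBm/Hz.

Sensitivity = −174 + 10 log₁₀(B) + NF + SNR_min
= −174 + 79.2 + 9.04 + 19.2
= −66.56 dBm → −66.6 dBm

−66.6 dBm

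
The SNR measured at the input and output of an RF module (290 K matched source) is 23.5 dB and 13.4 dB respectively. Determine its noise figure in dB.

NF (dB) = SNR_in(dB) − SNR_out(dB) when the source is at T₀
NF = 23.5 − 13.4 = 10.1 dB

10.1 dB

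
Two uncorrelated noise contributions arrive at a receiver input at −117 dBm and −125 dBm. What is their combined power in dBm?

Convert to linear, add, convert back:
P₁ = 2.00×10⁻¹⁵ W, P₂ = 3.16×10⁻¹⁶ W
P_tot = 2.31×10⁻¹⁵ W → 10 log₁₀(P_tot / 10⁻³) = −116.4 dBm

−116.4 dBm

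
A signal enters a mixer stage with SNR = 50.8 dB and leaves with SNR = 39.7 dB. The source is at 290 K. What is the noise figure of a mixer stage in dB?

11.1 dB

NF (dB) = SNR_in(dB) − SNR_out(dB) when the source is at T₀
NF = 50.8 − 39.7 = 11.1 dB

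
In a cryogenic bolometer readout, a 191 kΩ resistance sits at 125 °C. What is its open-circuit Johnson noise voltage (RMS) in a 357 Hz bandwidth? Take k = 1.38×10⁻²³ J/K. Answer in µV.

1.22 µV

T = 125 °C + 273.15 = 398.15 K
V_n = √(4kTRB)
4kTRB = 4 × 1.38×10⁻²³ × 398.15 × 1.91×10⁵ × 3.57×10² = 1.50×10⁻¹² V²
V_n = √(1.50×10⁻¹²) = 1.22×10⁻⁶ V = 1.22 µV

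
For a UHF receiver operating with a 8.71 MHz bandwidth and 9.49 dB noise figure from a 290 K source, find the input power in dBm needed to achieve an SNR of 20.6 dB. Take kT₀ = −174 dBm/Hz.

−74.5 dBm

Sensitivity = −174 + 10 log₁₀(B) + NF + SNR_min
= −174 + 69.4 + 9.49 + 20.6
= −74.51 dBm → −74.5 dBm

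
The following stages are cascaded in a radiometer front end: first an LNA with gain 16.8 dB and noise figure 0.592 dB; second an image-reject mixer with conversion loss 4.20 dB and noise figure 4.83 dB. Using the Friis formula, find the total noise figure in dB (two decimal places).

Convert to linear (a loss of L dB is a gain of −L dB): F_i = 10^(NF_i/10), G_i = 10^(G_i,dB/10)
  Stage 1: F_1 = 10^(0.592/10) = 1.146, G_1 = 10^(16.8/10) = 47.86
  Stage 2: F_2 = 10^(4.83/10) = 3.041, G_2 = 10^(−4.20/10) = 0.3802
Friis cascade:
  F = 1.146 + (3.041 − 1)/47.86 = 1.189
NF = 10 log₁₀(1.189) = 0.75 dB

0.75 dB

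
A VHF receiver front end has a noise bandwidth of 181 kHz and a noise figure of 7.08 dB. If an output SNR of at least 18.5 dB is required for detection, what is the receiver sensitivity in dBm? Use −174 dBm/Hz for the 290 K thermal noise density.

Sensitivity = −174 + 10 log₁₀(B) + NF + SNR_min
= −174 + 52.58 + 7.08 + 18.5
= −95.84 dBm → −95.8 dBm

−95.8 dBm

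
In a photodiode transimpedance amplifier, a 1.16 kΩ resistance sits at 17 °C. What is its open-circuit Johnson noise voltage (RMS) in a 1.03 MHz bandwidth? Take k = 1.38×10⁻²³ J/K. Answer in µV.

4.37 µV

T = 17 °C + 273.15 = 290.15 K
V_n = √(4kTRB)
4kTRB = 4 × 1.38×10⁻²³ × 290.15 × 1.16×10³ × 1.03×10⁶ = 1.91×10⁻¹¹ V²
V_n = √(1.91×10⁻¹¹) = 4.37×10⁻⁶ V = 4.37 µV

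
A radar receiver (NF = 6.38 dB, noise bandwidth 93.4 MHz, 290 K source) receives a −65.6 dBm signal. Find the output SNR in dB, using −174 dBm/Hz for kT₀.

22.3 dB

Noise floor: N = −174 + 10 log₁₀(B) + NF
10 log₁₀(9.34×10⁷) = 79.7 dB
N = −174 + 79.7 + 6.38 = −87.92 dBm
SNR = P_sig − N = −65.6 − (−87.92) = 22.32 dB → 22.3 dB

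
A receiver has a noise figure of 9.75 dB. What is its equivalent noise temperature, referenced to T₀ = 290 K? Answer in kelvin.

F = 10^(9.75/10) = 9.44061
T_e = (F − 1)·T₀ = (9.44061 − 1) × 290 = 2448 K

2448 K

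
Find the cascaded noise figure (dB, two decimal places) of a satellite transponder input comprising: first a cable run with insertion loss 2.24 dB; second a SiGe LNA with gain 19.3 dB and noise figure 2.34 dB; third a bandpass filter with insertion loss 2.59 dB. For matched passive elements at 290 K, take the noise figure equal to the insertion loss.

Convert to linear (a loss of L dB is a gain of −L dB): F_i = 10^(NF_i/10), G_i = 10^(G_i,dB/10)
  Stage 1: F_1 = 10^(2.24/10) = 1.675, G_1 = 10^(−2.24/10) = 0.5970
  Stage 2: F_2 = 10^(2.34/10) = 1.714, G_2 = 10^(19.3/10) = 85.11
  Stage 3: F_3 = 10^(2.59/10) = 1.816, G_3 = 10^(−2.59/10) = 0.5508
Friis cascade:
  F = 1.675 + (1.714 − 1)/0.5970 + (1.816 − 1)/50.82 = 2.887
NF = 10 log₁₀(2.887) = 4.60 dB

4.60 dB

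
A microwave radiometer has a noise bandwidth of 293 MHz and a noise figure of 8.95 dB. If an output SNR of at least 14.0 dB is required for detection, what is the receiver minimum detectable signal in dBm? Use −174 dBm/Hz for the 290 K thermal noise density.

−66.4 dBm

Sensitivity = −174 + 10 log₁₀(B) + NF + SNR_min
= −174 + 84.67 + 8.95 + 14.0
= −66.38 dBm → −66.4 dBm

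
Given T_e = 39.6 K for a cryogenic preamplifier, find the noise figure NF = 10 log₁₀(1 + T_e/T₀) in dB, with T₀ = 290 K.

0.556 dB

F = 1 + T_e/T₀ = 1 + 39.6/290 = 1.13655
NF = 10 log₁₀(1.13655) = 0.556 dB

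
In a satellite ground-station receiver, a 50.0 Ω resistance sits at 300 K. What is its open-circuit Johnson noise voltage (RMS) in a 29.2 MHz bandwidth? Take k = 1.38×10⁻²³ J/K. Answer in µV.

V_n = √(4kTRB)
4kTRB = 4 × 1.38×10⁻²³ × 300 × 5.00×10¹ × 2.92×10⁷ = 2.42×10⁻¹¹ V²
V_n = √(2.42×10⁻¹¹) = 4.92×10⁻⁶ V = 4.92 µV

4.92 µV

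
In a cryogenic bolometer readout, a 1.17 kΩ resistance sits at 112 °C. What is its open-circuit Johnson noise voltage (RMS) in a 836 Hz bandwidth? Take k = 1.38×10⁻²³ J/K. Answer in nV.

144 nV

T = 112 °C + 273.15 = 385.15 K
V_n = √(4kTRB)
4kTRB = 4 × 1.38×10⁻²³ × 385.15 × 1.17×10³ × 8.36×10² = 2.08×10⁻¹⁴ V²
V_n = √(2.08×10⁻¹⁴) = 1.44×10⁻⁷ V = 144 nV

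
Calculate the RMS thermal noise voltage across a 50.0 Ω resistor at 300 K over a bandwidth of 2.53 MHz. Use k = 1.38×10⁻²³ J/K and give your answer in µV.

1.45 µV

V_n = √(4kTRB)
4kTRB = 4 × 1.38×10⁻²³ × 300 × 5.00×10¹ × 2.53×10⁶ = 2.09×10⁻¹² V²
V_n = √(2.09×10⁻¹²) = 1.45×10⁻⁶ V = 1.45 µV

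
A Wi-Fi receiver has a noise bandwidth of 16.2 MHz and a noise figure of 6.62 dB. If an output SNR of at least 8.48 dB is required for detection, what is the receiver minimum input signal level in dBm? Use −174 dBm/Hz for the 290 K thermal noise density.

−86.8 dBm

Sensitivity = −174 + 10 log₁₀(B) + NF + SNR_min
= −174 + 72.1 + 6.62 + 8.48
= −86.80 dBm → −86.8 dBm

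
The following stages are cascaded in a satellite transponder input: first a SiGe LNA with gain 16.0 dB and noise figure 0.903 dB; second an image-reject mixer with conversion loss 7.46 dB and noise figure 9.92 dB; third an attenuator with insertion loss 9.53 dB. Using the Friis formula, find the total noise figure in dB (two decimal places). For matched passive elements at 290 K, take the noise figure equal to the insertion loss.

Convert to linear (a loss of L dB is a gain of −L dB): F_i = 10^(NF_i/10), G_i = 10^(G_i,dB/10)
  Stage 1: F_1 = 10^(0.903/10) = 1.231, G_1 = 10^(16.0/10) = 39.81
  Stage 2: F_2 = 10^(9.92/10) = 9.817, G_2 = 10^(−7.46/10) = 0.1795
  Stage 3: F_3 = 10^(9.53/10) = 8.974, G_3 = 10^(−9.53/10) = 0.1114
Friis cascade:
  F = 1.231 + (9.817 − 1)/39.81 + (8.974 − 1)/7.145 = 2.569
NF = 10 log₁₀(2.569) = 4.10 dB

4.10 dB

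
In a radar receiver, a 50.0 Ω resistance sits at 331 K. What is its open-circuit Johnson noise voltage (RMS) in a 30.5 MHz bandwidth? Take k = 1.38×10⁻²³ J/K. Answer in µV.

V_n = √(4kTRB)
4kTRB = 4 × 1.38×10⁻²³ × 331 × 5.00×10¹ × 3.05×10⁷ = 2.79×10⁻¹¹ V²
V_n = √(2.79×10⁻¹¹) = 5.28×10⁻⁶ V = 5.28 µV

5.28 µV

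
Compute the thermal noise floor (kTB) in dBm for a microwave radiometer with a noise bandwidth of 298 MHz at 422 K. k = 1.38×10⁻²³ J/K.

P_n = kTB = 1.38×10⁻²³ × 422 × 2.98×10⁸ = 1.74×10⁻¹² W
In dBm: 10 log₁₀(1.74×10⁻¹² / 10⁻³) = −87.6 dBm

−87.6 dBm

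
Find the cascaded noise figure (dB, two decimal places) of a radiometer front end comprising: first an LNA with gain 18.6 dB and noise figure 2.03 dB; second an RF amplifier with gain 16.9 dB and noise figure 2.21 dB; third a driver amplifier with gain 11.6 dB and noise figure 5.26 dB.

Convert to linear (a loss of L dB is a gain of −L dB): F_i = 10^(NF_i/10), G_i = 10^(G_i,dB/10)
  Stage 1: F_1 = 10^(2.03/10) = 1.596, G_1 = 10^(18.6/10) = 72.44
  Stage 2: F_2 = 10^(2.21/10) = 1.663, G_2 = 10^(16.9/10) = 48.98
  Stage 3: F_3 = 10^(5.26/10) = 3.357, G_3 = 10^(11.6/10) = 14.45
Friis cascade:
  F = 1.596 + (1.663 − 1)/72.44 + (3.357 − 1)/3548 = 1.606
NF = 10 log₁₀(1.606) = 2.06 dB

2.06 dB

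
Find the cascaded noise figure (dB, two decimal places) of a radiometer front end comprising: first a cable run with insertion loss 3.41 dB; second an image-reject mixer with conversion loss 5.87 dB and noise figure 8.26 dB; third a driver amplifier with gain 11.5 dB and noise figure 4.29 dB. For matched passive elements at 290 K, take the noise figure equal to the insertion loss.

14.62 dB

Convert to linear (a loss of L dB is a gain of −L dB): F_i = 10^(NF_i/10), G_i = 10^(G_i,dB/10)
  Stage 1: F_1 = 10^(3.41/10) = 2.193, G_1 = 10^(−3.41/10) = 0.4560
  Stage 2: F_2 = 10^(8.26/10) = 6.699, G_2 = 10^(−5.87/10) = 0.2588
  Stage 3: F_3 = 10^(4.29/10) = 2.685, G_3 = 10^(11.5/10) = 14.13
Friis cascade:
  F = 2.193 + (6.699 − 1)/0.4560 + (2.685 − 1)/0.1180 = 28.97
NF = 10 log₁₀(28.97) = 14.62 dB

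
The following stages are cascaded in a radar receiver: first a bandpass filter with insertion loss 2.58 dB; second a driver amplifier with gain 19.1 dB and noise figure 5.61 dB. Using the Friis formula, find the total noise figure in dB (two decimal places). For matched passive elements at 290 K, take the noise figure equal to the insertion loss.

Convert to linear (a loss of L dB is a gain of −L dB): F_i = 10^(NF_i/10), G_i = 10^(G_i,dB/10)
  Stage 1: F_1 = 10^(2.58/10) = 1.811, G_1 = 10^(−2.58/10) = 0.5521
  Stage 2: F_2 = 10^(5.61/10) = 3.639, G_2 = 10^(19.1/10) = 81.28
Friis cascade:
  F = 1.811 + (3.639 − 1)/0.5521 = 6.592
NF = 10 log₁₀(6.592) = 8.19 dB

8.19 dB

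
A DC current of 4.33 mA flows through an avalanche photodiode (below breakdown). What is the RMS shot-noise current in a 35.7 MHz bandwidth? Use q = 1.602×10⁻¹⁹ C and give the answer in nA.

223 nA

I_n = √(2qI·B)
2qI·B = 2 × 1.602×10⁻¹⁹ × 4.33×10⁻³ × 3.57×10⁷ = 4.95×10⁻¹⁴ A²
I_n = √(4.95×10⁻¹⁴) = 2.23×10⁻⁷ A = 223 nA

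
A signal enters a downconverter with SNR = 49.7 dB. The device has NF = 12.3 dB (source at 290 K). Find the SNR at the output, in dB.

37.4 dB

By definition F = SNR_in/SNR_out, so in dB: SNR_out = SNR_in − NF
SNR_out = 49.7 − 12.3 = 37.4 dB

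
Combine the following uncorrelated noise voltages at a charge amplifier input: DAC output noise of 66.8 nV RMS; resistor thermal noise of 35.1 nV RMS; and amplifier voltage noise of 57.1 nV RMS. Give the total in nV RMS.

94.6 nV

Uncorrelated sources add in power (mean-square): V_tot = √(ΣV_i²)
V_tot = √[(6.68×10⁻⁸)² + (3.51×10⁻⁸)² + (5.71×10⁻⁸)²] = 9.46×10⁻⁸ V = 94.6 nV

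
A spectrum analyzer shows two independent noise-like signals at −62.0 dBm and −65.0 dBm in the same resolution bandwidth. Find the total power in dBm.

Convert to linear, add, convert back:
P₁ = 6.31×10⁻¹⁰ W, P₂ = 3.16×10⁻¹⁰ W
P_tot = 9.47×10⁻¹⁰ W → 10 log₁₀(P_tot / 10⁻³) = −60.2 dBm

−60.2 dBm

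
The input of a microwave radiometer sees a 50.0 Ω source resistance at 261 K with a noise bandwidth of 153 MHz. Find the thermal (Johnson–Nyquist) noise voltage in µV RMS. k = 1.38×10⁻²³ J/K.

10.5 µV

V_n = √(4kTRB)
4kTRB = 4 × 1.38×10⁻²³ × 261 × 5.00×10¹ × 1.53×10⁸ = 1.10×10⁻¹⁰ V²
V_n = √(1.10×10⁻¹⁰) = 1.05×10⁻⁵ V = 10.5 µV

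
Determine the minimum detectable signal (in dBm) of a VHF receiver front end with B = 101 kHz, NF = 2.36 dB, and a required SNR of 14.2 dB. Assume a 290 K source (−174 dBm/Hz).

Sensitivity = −174 + 10 log₁₀(B) + NF + SNR_min
= −174 + 50.04 + 2.36 + 14.2
= −107.40 dBm → −107.4 dBm

−107.4 dBm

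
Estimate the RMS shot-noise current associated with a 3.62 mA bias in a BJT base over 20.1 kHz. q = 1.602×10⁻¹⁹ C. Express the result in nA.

4.83 nA

I_n = √(2qI·B)
2qI·B = 2 × 1.602×10⁻¹⁹ × 3.62×10⁻³ × 2.01×10⁴ = 2.33×10⁻¹⁷ A²
I_n = √(2.33×10⁻¹⁷) = 4.83×10⁻⁹ A = 4.83 nA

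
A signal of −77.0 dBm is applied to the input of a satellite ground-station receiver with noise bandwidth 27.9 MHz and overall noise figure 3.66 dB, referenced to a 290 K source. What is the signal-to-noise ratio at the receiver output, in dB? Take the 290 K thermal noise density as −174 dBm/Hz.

18.9 dB

Noise floor: N = −174 + 10 log₁₀(B) + NF
10 log₁₀(2.79×10⁷) = 74.46 dB
N = −174 + 74.46 + 3.66 = −95.88 dBm
SNR = P_sig − N = −77.0 − (−95.88) = 18.88 dB → 18.9 dB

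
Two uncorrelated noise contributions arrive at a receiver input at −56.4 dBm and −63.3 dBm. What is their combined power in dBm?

Convert to linear, add, convert back:
P₁ = 2.29×10⁻⁹ W, P₂ = 4.68×10⁻¹⁰ W
P_tot = 2.76×10⁻⁹ W → 10 log₁₀(P_tot / 10⁻³) = −55.6 dBm

−55.6 dBm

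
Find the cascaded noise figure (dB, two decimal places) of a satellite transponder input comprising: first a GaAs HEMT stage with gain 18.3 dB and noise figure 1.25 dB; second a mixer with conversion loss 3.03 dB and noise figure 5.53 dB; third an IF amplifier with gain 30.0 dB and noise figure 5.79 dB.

Convert to linear (a loss of L dB is a gain of −L dB): F_i = 10^(NF_i/10), G_i = 10^(G_i,dB/10)
  Stage 1: F_1 = 10^(1.25/10) = 1.334, G_1 = 10^(18.3/10) = 67.61
  Stage 2: F_2 = 10^(5.53/10) = 3.573, G_2 = 10^(−3.03/10) = 0.4977
  Stage 3: F_3 = 10^(5.79/10) = 3.793, G_3 = 10^(30.0/10) = 1000
Friis cascade:
  F = 1.334 + (3.573 − 1)/67.61 + (3.793 − 1)/33.65 = 1.455
NF = 10 log₁₀(1.455) = 1.63 dB

1.63 dB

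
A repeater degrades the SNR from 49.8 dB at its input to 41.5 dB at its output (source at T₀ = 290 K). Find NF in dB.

8.3 dB

NF (dB) = SNR_in(dB) − SNR_out(dB) when the source is at T₀
NF = 49.8 − 41.5 = 8.3 dB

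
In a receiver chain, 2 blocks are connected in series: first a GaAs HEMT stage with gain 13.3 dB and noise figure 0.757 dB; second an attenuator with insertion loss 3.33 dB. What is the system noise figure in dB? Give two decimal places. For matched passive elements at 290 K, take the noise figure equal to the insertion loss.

0.95 dB

Convert to linear (a loss of L dB is a gain of −L dB): F_i = 10^(NF_i/10), G_i = 10^(G_i,dB/10)
  Stage 1: F_1 = 10^(0.757/10) = 1.190, G_1 = 10^(13.3/10) = 21.38
  Stage 2: F_2 = 10^(3.33/10) = 2.153, G_2 = 10^(−3.33/10) = 0.4645
Friis cascade:
  F = 1.190 + (2.153 − 1)/21.38 = 1.244
NF = 10 log₁₀(1.244) = 0.95 dB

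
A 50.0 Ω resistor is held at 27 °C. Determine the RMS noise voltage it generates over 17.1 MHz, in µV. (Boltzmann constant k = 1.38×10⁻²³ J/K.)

T = 27 °C + 273.15 = 300.15 K
V_n = √(4kTRB)
4kTRB = 4 × 1.38×10⁻²³ × 300.15 × 5.00×10¹ × 1.71×10⁷ = 1.42×10⁻¹¹ V²
V_n = √(1.42×10⁻¹¹) = 3.76×10⁻⁶ V = 3.76 µV

3.76 µV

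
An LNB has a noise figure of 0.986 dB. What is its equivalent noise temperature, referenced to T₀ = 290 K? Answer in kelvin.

F = 10^(0.986/10) = 1.25487
T_e = (F − 1)·T₀ = (1.25487 − 1) × 290 = 73.9 K

73.9 K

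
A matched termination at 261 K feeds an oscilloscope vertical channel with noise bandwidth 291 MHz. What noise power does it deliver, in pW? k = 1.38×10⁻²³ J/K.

P_n = kTB = 1.38×10⁻²³ × 261 × 2.91×10⁸ = 1.05×10⁻¹² W = 1.05 pW

1.05 pW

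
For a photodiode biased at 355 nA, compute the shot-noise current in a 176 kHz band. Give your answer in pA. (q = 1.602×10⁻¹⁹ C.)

I_n = √(2qI·B)
2qI·B = 2 × 1.602×10⁻¹⁹ × 3.55×10⁻⁷ × 1.76×10⁵ = 2.00×10⁻²⁰ A²
I_n = √(2.00×10⁻²⁰) = 1.41×10⁻¹⁰ A = 141 pA

141 pA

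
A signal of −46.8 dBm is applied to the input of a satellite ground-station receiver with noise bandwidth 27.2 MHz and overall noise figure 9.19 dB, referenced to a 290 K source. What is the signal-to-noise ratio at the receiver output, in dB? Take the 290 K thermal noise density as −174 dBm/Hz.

43.7 dB

Noise floor: N = −174 + 10 log₁₀(B) + NF
10 log₁₀(2.72×10⁷) = 74.35 dB
N = −174 + 74.35 + 9.19 = −90.46 dBm
SNR = P_sig − N = −46.8 − (−90.46) = 43.66 dB → 43.7 dB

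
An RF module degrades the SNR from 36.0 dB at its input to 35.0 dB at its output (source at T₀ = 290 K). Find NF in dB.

NF (dB) = SNR_in(dB) − SNR_out(dB) when the source is at T₀
NF = 36.0 − 35.0 = 1.0 dB

1.0 dB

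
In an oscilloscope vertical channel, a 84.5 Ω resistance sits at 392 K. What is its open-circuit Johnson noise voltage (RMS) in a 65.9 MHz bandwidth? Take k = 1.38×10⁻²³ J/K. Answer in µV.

V_n = √(4kTRB)
4kTRB = 4 × 1.38×10⁻²³ × 392 × 8.45×10¹ × 6.59×10⁷ = 1.20×10⁻¹⁰ V²
V_n = √(1.20×10⁻¹⁰) = 1.10×10⁻⁵ V = 11.0 µV

11.0 µV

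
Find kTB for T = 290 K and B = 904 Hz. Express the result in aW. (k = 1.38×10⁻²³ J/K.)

P_n = kTB = 1.38×10⁻²³ × 290 × 9.04×10² = 3.62×10⁻¹⁸ W = 3.62 aW

3.62 aW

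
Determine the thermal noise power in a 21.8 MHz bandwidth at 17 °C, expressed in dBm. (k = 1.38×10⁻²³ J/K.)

T = 17 °C + 273.15 = 290.15 K
P_n = kTB = 1.38×10⁻²³ × 290.15 × 2.18×10⁷ = 8.73×10⁻¹⁴ W
In dBm: 10 log₁₀(8.73×10⁻¹⁴ / 10⁻³) = −100.6 dBm

−100.6 dBm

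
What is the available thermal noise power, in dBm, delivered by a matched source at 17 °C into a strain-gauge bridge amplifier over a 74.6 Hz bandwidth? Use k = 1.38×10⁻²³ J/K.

T = 17 °C + 273.15 = 290.15 K
P_n = kTB = 1.38×10⁻²³ × 290.15 × 7.46×10¹ = 2.99×10⁻¹⁹ W
In dBm: 10 log₁₀(2.99×10⁻¹⁹ / 10⁻³) = −155.2 dBm

−155.2 dBm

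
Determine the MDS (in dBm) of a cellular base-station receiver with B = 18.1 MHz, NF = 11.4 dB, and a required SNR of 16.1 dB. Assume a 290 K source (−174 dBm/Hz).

Sensitivity = −174 + 10 log₁₀(B) + NF + SNR_min
= −174 + 72.58 + 11.4 + 16.1
= −73.92 dBm → −73.9 dBm

−73.9 dBm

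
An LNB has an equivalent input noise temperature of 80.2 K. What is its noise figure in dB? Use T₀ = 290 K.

F = 1 + T_e/T₀ = 1 + 80.2/290 = 1.27655
NF = 10 log₁₀(1.27655) = 1.06 dB

1.06 dB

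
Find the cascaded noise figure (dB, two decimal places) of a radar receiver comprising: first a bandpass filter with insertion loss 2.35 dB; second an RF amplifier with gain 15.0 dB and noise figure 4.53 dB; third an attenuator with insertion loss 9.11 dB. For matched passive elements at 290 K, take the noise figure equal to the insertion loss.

Convert to linear (a loss of L dB is a gain of −L dB): F_i = 10^(NF_i/10), G_i = 10^(G_i,dB/10)
  Stage 1: F_1 = 10^(2.35/10) = 1.718, G_1 = 10^(−2.35/10) = 0.5821
  Stage 2: F_2 = 10^(4.53/10) = 2.838, G_2 = 10^(15.0/10) = 31.62
  Stage 3: F_3 = 10^(9.11/10) = 8.147, G_3 = 10^(−9.11/10) = 0.1227
Friis cascade:
  F = 1.718 + (2.838 − 1)/0.5821 + (8.147 − 1)/18.41 = 5.264
NF = 10 log₁₀(5.264) = 7.21 dB

7.21 dB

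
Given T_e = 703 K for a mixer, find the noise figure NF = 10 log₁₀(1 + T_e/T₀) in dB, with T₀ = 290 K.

F = 1 + T_e/T₀ = 1 + 703/290 = 3.42414
NF = 10 log₁₀(3.42414) = 5.35 dB

5.35 dB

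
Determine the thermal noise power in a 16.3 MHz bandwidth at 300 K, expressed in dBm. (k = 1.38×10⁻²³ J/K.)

P_n = kTB = 1.38×10⁻²³ × 300 × 1.63×10⁷ = 6.75×10⁻¹⁴ W
In dBm: 10 log₁₀(6.75×10⁻¹⁴ / 10⁻³) = −101.7 dBm

−101.7 dBm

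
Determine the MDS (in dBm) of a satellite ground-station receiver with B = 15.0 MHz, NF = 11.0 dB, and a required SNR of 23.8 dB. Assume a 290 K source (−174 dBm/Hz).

−67.4 dBm

Sensitivity = −174 + 10 log₁₀(B) + NF + SNR_min
= −174 + 71.76 + 11.0 + 23.8
= −67.44 dBm → −67.4 dBm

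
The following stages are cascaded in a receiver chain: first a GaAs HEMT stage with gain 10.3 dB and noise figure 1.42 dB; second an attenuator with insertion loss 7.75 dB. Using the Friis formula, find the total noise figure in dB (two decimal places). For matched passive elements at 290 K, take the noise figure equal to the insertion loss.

2.67 dB

Convert to linear (a loss of L dB is a gain of −L dB): F_i = 10^(NF_i/10), G_i = 10^(G_i,dB/10)
  Stage 1: F_1 = 10^(1.42/10) = 1.387, G_1 = 10^(10.3/10) = 10.72
  Stage 2: F_2 = 10^(7.75/10) = 5.957, G_2 = 10^(−7.75/10) = 0.1679
Friis cascade:
  F = 1.387 + (5.957 − 1)/10.72 = 1.849
NF = 10 log₁₀(1.849) = 2.67 dB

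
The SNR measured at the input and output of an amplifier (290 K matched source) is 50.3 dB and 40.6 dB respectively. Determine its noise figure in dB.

9.7 dB

NF (dB) = SNR_in(dB) − SNR_out(dB) when the source is at T₀
NF = 50.3 − 40.6 = 9.7 dB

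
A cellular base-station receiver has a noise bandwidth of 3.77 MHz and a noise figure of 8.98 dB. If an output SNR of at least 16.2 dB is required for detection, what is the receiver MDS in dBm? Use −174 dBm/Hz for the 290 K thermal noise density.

Sensitivity = −174 + 10 log₁₀(B) + NF + SNR_min
= −174 + 65.76 + 8.98 + 16.2
= −83.06 dBm → −83.1 dBm

−83.1 dBm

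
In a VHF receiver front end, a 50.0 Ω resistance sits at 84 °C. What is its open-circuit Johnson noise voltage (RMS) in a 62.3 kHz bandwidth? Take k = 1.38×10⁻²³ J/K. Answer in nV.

248 nV

T = 84 °C + 273.15 = 357.15 K
V_n = √(4kTRB)
4kTRB = 4 × 1.38×10⁻²³ × 357.15 × 5.00×10¹ × 6.23×10⁴ = 6.14×10⁻¹⁴ V²
V_n = √(6.14×10⁻¹⁴) = 2.48×10⁻⁷ V = 248 nV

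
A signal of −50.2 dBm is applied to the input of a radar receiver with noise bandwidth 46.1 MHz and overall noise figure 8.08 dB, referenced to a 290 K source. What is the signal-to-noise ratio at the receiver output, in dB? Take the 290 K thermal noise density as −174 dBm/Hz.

39.1 dB

Noise floor: N = −174 + 10 log₁₀(B) + NF
10 log₁₀(4.61×10⁷) = 76.64 dB
N = −174 + 76.64 + 8.08 = −89.28 dBm
SNR = P_sig − N = −50.2 − (−89.28) = 39.08 dB → 39.1 dB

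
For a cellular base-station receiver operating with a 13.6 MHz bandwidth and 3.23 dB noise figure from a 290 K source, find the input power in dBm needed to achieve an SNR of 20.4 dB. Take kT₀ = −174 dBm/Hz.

Sensitivity = −174 + 10 log₁₀(B) + NF + SNR_min
= −174 + 71.34 + 3.23 + 20.4
= −79.03 dBm → −79.0 dBm

−79.0 dBm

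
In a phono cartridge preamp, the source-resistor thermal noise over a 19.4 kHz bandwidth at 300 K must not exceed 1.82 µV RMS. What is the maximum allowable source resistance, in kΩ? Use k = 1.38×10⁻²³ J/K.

Johnson–Nyquist: V_n = √(4kTRB) ⇒ R = V_n² / (4kTB)
4kTB = 4 × 1.38×10⁻²³ × 300 × 1.94×10⁴ = 3.21×10⁻¹⁶
R = (1.82×10⁻⁶)² / 3.21×10⁻¹⁶ = 1.03×10⁴ Ω = 10.3 kΩ

10.3 kΩ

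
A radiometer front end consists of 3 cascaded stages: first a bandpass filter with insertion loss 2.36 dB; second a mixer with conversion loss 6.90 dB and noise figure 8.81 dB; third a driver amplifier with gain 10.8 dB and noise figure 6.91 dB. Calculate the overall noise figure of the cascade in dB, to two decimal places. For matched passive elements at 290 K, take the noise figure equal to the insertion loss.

Convert to linear (a loss of L dB is a gain of −L dB): F_i = 10^(NF_i/10), G_i = 10^(G_i,dB/10)
  Stage 1: F_1 = 10^(2.36/10) = 1.722, G_1 = 10^(−2.36/10) = 0.5808
  Stage 2: F_2 = 10^(8.81/10) = 7.603, G_2 = 10^(−6.90/10) = 0.2042
  Stage 3: F_3 = 10^(6.91/10) = 4.909, G_3 = 10^(10.8/10) = 12.02
Friis cascade:
  F = 1.722 + (7.603 − 1)/0.5808 + (4.909 − 1)/0.1186 = 46.06
NF = 10 log₁₀(46.06) = 16.63 dB

16.63 dB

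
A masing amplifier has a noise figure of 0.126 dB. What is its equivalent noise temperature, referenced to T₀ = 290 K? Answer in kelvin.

F = 10^(0.126/10) = 1.02944
T_e = (F − 1)·T₀ = (1.02944 − 1) × 290 = 8.54 K

8.54 K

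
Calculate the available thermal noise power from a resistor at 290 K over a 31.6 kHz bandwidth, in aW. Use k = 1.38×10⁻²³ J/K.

P_n = kTB = 1.38×10⁻²³ × 290 × 3.16×10⁴ = 1.26×10⁻¹⁶ W = 126 aW

126 aW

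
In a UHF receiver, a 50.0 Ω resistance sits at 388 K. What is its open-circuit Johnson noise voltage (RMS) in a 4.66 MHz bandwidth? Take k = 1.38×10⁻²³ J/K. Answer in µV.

2.23 µV

V_n = √(4kTRB)
4kTRB = 4 × 1.38×10⁻²³ × 388 × 5.00×10¹ × 4.66×10⁶ = 4.99×10⁻¹² V²
V_n = √(4.99×10⁻¹²) = 2.23×10⁻⁶ V = 2.23 µV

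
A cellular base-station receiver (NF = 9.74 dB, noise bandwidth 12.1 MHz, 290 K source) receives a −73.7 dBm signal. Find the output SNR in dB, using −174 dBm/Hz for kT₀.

19.7 dB

Noise floor: N = −174 + 10 log₁₀(B) + NF
10 log₁₀(1.21×10⁷) = 70.83 dB
N = −174 + 70.83 + 9.74 = −93.43 dBm
SNR = P_sig − N = −73.7 − (−93.43) = 19.73 dB → 19.7 dB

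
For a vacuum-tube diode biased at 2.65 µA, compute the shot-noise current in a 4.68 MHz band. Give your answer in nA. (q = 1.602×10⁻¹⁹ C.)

I_n = √(2qI·B)
2qI·B = 2 × 1.602×10⁻¹⁹ × 2.65×10⁻⁶ × 4.68×10⁶ = 3.97×10⁻¹⁸ A²
I_n = √(3.97×10⁻¹⁸) = 1.99×10⁻⁹ A = 1.99 nA

1.99 nA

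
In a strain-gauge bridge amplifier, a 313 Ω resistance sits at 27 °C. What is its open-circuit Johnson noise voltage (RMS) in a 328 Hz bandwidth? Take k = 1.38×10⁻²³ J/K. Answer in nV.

T = 27 °C + 273.15 = 300.15 K
V_n = √(4kTRB)
4kTRB = 4 × 1.38×10⁻²³ × 300.15 × 3.13×10² × 3.28×10² = 1.70×10⁻¹⁵ V²
V_n = √(1.70×10⁻¹⁵) = 4.12×10⁻⁸ V = 41.2 nV

41.2 nV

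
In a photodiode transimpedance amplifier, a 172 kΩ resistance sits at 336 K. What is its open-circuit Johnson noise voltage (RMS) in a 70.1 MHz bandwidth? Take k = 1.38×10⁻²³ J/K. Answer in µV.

V_n = √(4kTRB)
4kTRB = 4 × 1.38×10⁻²³ × 336 × 1.72×10⁵ × 7.01×10⁷ = 2.24×10⁻⁷ V²
V_n = √(2.24×10⁻⁷) = 4.73×10⁻⁴ V = 473 µV

473 µV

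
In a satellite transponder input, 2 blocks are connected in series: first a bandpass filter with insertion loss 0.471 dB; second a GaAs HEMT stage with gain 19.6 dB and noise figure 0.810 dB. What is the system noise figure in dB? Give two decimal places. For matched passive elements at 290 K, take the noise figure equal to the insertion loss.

1.28 dB

Convert to linear (a loss of L dB is a gain of −L dB): F_i = 10^(NF_i/10), G_i = 10^(G_i,dB/10)
  Stage 1: F_1 = 10^(0.471/10) = 1.115, G_1 = 10^(−0.471/10) = 0.8972
  Stage 2: F_2 = 10^(0.810/10) = 1.205, G_2 = 10^(19.6/10) = 91.20
Friis cascade:
  F = 1.115 + (1.205 − 1)/0.8972 = 1.343
NF = 10 log₁₀(1.343) = 1.28 dB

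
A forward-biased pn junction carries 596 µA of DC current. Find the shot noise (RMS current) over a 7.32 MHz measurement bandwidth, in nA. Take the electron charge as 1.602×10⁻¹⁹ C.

37.4 nA

I_n = √(2qI·B)
2qI·B = 2 × 1.602×10⁻¹⁹ × 5.96×10⁻⁴ × 7.32×10⁶ = 1.40×10⁻¹⁵ A²
I_n = √(1.40×10⁻¹⁵) = 3.74×10⁻⁸ A = 37.4 nA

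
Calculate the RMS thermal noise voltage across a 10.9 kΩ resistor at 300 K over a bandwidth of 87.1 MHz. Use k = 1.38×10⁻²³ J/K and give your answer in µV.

125 µV

V_n = √(4kTRB)
4kTRB = 4 × 1.38×10⁻²³ × 300 × 1.09×10⁴ × 8.71×10⁷ = 1.57×10⁻⁸ V²
V_n = √(1.57×10⁻⁸) = 1.25×10⁻⁴ V = 125 µV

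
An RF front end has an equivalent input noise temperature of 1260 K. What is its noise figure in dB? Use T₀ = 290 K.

F = 1 + T_e/T₀ = 1 + 1260/290 = 5.34483
NF = 10 log₁₀(5.34483) = 7.28 dB

7.28 dB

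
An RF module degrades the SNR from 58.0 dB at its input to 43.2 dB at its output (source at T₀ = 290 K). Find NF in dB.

NF (dB) = SNR_in(dB) − SNR_out(dB) when the source is at T₀
NF = 58.0 − 43.2 = 14.8 dB

14.8 dB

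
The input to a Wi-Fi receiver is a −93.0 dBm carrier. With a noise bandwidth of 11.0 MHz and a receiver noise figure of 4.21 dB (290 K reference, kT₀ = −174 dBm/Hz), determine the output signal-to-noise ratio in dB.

6.4 dB

Noise floor: N = −174 + 10 log₁₀(B) + NF
10 log₁₀(1.10×10⁷) = 70.41 dB
N = −174 + 70.41 + 4.21 = −99.38 dBm
SNR = P_sig − N = −93.0 − (−99.38) = 6.38 dB → 6.4 dB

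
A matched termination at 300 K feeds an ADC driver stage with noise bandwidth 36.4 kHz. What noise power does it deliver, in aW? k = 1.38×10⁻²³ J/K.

P_n = kTB = 1.38×10⁻²³ × 300 × 3.64×10⁴ = 1.51×10⁻¹⁶ W = 151 aW

151 aW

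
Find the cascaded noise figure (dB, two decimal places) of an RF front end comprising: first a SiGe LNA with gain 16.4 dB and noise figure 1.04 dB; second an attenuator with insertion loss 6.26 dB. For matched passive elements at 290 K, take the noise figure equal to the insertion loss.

Convert to linear (a loss of L dB is a gain of −L dB): F_i = 10^(NF_i/10), G_i = 10^(G_i,dB/10)
  Stage 1: F_1 = 10^(1.04/10) = 1.271, G_1 = 10^(16.4/10) = 43.65
  Stage 2: F_2 = 10^(6.26/10) = 4.227, G_2 = 10^(−6.26/10) = 0.2366
Friis cascade:
  F = 1.271 + (4.227 − 1)/43.65 = 1.344
NF = 10 log₁₀(1.344) = 1.29 dB

1.29 dB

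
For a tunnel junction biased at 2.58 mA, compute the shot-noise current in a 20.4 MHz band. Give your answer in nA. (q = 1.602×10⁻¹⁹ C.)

130 nA

I_n = √(2qI·B)
2qI·B = 2 × 1.602×10⁻¹⁹ × 2.58×10⁻³ × 2.04×10⁷ = 1.69×10⁻¹⁴ A²
I_n = √(1.69×10⁻¹⁴) = 1.30×10⁻⁷ A = 130 nA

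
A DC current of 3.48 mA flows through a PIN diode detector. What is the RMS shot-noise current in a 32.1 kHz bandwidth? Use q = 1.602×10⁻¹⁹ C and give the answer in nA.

I_n = √(2qI·B)
2qI·B = 2 × 1.602×10⁻¹⁹ × 3.48×10⁻³ × 3.21×10⁴ = 3.58×10⁻¹⁷ A²
I_n = √(3.58×10⁻¹⁷) = 5.98×10⁻⁹ A = 5.98 nA

5.98 nA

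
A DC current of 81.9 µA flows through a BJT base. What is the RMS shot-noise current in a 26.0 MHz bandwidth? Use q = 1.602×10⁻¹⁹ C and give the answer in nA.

26.1 nA

I_n = √(2qI·B)
2qI·B = 2 × 1.602×10⁻¹⁹ × 8.19×10⁻⁵ × 2.60×10⁷ = 6.82×10⁻¹⁶ A²
I_n = √(6.82×10⁻¹⁶) = 2.61×10⁻⁸ A = 26.1 nA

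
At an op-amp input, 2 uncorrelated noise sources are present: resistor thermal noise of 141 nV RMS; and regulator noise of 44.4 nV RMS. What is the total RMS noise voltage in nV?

Uncorrelated sources add in power (mean-square): V_tot = √(ΣV_i²)
V_tot = √[(1.41×10⁻⁷)² + (4.44×10⁻⁸)²] = 1.48×10⁻⁷ V = 148 nV

148 nV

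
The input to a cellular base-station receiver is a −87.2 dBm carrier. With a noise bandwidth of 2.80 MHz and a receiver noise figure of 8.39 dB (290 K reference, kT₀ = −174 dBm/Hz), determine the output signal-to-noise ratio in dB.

Noise floor: N = −174 + 10 log₁₀(B) + NF
10 log₁₀(2.80×10⁶) = 64.47 dB
N = −174 + 64.47 + 8.39 = −101.14 dBm
SNR = P_sig − N = −87.2 − (−101.14) = 13.94 dB → 13.9 dB

13.9 dB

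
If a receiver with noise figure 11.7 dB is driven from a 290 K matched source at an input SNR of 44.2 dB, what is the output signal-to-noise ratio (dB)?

32.5 dB

By definition F = SNR_in/SNR_out, so in dB: SNR_out = SNR_in − NF
SNR_out = 44.2 − 11.7 = 32.5 dB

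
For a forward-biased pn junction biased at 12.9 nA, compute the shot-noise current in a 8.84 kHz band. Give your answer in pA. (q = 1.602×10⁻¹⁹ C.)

6.04 pA

I_n = √(2qI·B)
2qI·B = 2 × 1.602×10⁻¹⁹ × 1.29×10⁻⁸ × 8.84×10³ = 3.65×10⁻²³ A²
I_n = √(3.65×10⁻²³) = 6.04×10⁻¹² A = 6.04 pA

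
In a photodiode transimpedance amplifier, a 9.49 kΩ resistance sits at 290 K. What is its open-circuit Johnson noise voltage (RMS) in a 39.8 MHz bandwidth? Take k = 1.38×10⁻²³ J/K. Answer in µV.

77.8 µV

V_n = √(4kTRB)
4kTRB = 4 × 1.38×10⁻²³ × 290 × 9.49×10³ × 3.98×10⁷ = 6.05×10⁻⁹ V²
V_n = √(6.05×10⁻⁹) = 7.78×10⁻⁵ V = 77.8 µV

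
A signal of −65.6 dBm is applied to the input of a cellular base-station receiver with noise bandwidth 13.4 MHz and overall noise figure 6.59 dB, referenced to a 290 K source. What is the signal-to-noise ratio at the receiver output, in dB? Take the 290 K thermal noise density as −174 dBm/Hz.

Noise floor: N = −174 + 10 log₁₀(B) + NF
10 log₁₀(1.34×10⁷) = 71.27 dB
N = −174 + 71.27 + 6.59 = −96.14 dBm
SNR = P_sig − N = −65.6 − (−96.14) = 30.54 dB → 30.5 dB

30.5 dB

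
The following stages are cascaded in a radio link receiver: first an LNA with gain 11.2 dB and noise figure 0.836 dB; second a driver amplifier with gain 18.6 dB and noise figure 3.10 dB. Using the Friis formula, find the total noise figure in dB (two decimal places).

1.11 dB

Convert to linear (a loss of L dB is a gain of −L dB): F_i = 10^(NF_i/10), G_i = 10^(G_i,dB/10)
  Stage 1: F_1 = 10^(0.836/10) = 1.212, G_1 = 10^(11.2/10) = 13.18
  Stage 2: F_2 = 10^(3.10/10) = 2.042, G_2 = 10^(18.6/10) = 72.44
Friis cascade:
  F = 1.212 + (2.042 − 1)/13.18 = 1.291
NF = 10 log₁₀(1.291) = 1.11 dB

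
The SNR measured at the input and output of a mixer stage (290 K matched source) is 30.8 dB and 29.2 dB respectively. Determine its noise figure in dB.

1.6 dB

NF (dB) = SNR_in(dB) − SNR_out(dB) when the source is at T₀
NF = 30.8 − 29.2 = 1.6 dB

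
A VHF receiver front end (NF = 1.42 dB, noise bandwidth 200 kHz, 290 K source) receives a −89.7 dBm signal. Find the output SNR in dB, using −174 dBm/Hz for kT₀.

29.9 dB

Noise floor: N = −174 + 10 log₁₀(B) + NF
10 log₁₀(2.00×10⁵) = 53.01 dB
N = −174 + 53.01 + 1.42 = −119.57 dBm
SNR = P_sig − N = −89.7 − (−119.57) = 29.87 dB → 29.9 dB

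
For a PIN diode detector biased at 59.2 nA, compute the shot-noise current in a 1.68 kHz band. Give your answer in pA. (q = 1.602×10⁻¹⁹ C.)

5.64 pA

I_n = √(2qI·B)
2qI·B = 2 × 1.602×10⁻¹⁹ × 5.92×10⁻⁸ × 1.68×10³ = 3.19×10⁻²³ A²
I_n = √(3.19×10⁻²³) = 5.64×10⁻¹² A = 5.64 pA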